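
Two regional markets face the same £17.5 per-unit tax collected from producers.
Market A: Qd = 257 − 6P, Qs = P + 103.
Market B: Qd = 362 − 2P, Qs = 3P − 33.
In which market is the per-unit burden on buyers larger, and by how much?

Market A: pre-tax P* = £22, Q* = 125; post-tax Q = 110; per-unit burden on buyers = £2.5.
Market B: pre-tax P* = £79, Q* = 204; post-tax Q = 183; per-unit burden on buyers = £10.5.
Difference: £2.5 vs £10.5 → market B is larger by £8.

Market B, by £8.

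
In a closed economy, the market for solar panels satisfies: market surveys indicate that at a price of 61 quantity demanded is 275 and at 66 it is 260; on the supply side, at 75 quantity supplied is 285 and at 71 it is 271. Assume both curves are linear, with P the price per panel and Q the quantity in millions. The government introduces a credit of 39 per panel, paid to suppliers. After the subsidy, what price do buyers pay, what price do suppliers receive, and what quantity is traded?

Buyers pay 46; suppliers receive 85; quantity = 320.

Demand slope: (260 − 275)/(66 − 61) = -3, so Qd = 458 − 3P.
Supply slope: (271 − 285)/(71 − 75) = 3.5, so Qs = 3.5P + 22.5.
Without the subsidy, 458 − 3P = 3.5P + 22.5 gives 6.5P = 435.5, so P* = 67 and Q* = 257.
With a per-unit subsidy paid to suppliers, each receives P + 39 per unit sold, so supply becomes Qs = 3.5(P + 39) + 22.5.
Solving gives Q = 320 with buyers paying 46 and suppliers receiving 85 (the 39 wedge).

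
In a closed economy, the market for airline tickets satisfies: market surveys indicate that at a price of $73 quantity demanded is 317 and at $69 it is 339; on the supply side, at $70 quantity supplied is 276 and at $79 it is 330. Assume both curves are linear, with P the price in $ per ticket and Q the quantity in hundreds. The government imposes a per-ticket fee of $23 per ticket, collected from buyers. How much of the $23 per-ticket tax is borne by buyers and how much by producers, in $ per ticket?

Buyers bear $12 per ticket; producers bear $11 per ticket.

Demand slope: (339 − 317)/(69 − 73) = -5.5, so Qd = 718.5 − 5.5P.
Supply slope: (330 − 276)/(79 − 70) = 6, so Qs = 6P − 144.
Before the tax: set 718.5 − 5.5P = 6P − 144 → P* = $75, Q* = 306.
With the tax collected from buyers, demand (in seller-price terms) shifts: Qd = 718.5 − 5.5(P + 23).
Solving gives Q = 240 with buyers paying $87 and producers receiving $64 (the $23 wedge).
Burden on buyers: $12; on producers: $11. (They sum to $23.)
The less price-elastic side of the market bears the larger share of a per-unit tax.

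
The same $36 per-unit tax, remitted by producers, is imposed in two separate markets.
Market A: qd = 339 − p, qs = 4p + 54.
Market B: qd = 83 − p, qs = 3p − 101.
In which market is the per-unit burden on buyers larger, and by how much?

Market A, by $1.8.

Market A: pre-tax p* = $57, q* = 282; post-tax q = 253.2; per-unit burden on buyers = $28.8.
Market B: pre-tax p* = $46, q* = 37; post-tax q = 10; per-unit burden on buyers = $27.
Difference: $28.8 vs $27 → market A is larger by $1.8.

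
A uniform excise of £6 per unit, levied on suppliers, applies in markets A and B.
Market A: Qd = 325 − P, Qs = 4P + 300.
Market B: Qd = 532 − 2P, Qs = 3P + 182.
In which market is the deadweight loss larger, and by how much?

Market B, by £7.2.

Market A: pre-tax P* = £5, Q* = 320; post-tax Q = 315.2; deadweight loss = £14.4.
Market B: pre-tax P* = £70, Q* = 392; post-tax Q = 384.8; deadweight loss = £21.6.
Difference: £14.4 vs £21.6 → market B is larger by £7.2.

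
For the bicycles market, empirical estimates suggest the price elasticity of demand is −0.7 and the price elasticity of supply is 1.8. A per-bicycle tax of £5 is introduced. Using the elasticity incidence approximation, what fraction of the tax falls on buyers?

Incidence ratio: buyers' share ≈ εs / (εs + |εd|) = 1.8 / (1.8 + 0.7) = 0.72.
Supply is the more elastic side, so buyers bear the larger share.

Buyers' share ≈ 0.72.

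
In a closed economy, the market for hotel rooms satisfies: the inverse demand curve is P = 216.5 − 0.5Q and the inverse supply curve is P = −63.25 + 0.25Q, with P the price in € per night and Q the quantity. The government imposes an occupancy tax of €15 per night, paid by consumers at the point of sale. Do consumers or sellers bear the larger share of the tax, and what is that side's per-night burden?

Rewrite in direct form: Qd = 433 − 2P and Qs = 4P + 253.
Before the tax: set 433 − 2P = 4P + 253 → P* = €30, Q* = 373.
With the tax collected from consumers, demand (in seller-price terms) shifts: Qd = 433 − 2(P + 15).
Solving gives Q = 353 with consumers paying €40 and sellers receiving €25 (the €15 wedge).
Per-night burden: consumers €10, sellers €5.
Consumers take the larger share because demand is less price-elastic here (demand slope 2 vs supply slope 4).
The less price-elastic side of the market bears the larger share of a per-unit tax.

Consumers bear the larger share: €10 per night.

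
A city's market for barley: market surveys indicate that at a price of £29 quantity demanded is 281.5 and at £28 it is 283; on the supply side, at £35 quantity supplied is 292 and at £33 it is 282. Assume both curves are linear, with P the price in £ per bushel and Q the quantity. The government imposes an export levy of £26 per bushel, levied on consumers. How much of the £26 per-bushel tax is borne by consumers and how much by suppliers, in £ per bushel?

Consumers bear £20 per bushel; suppliers bear £6 per bushel.

Demand slope: (283 − 281.5)/(28 − 29) = -1.5, so Qd = 325 − 1.5P.
Supply slope: (282 − 292)/(33 − 35) = 5, so Qs = 5P + 117.
Without the tax, 325 − 1.5P = 5P + 117 gives 6.5P = 208, so P* = £32 and Q* = 277.
With the tax collected from consumers, demand (in seller-price terms) shifts: Qd = 325 − 1.5(P + 26).
Solving gives Q = 247 with consumers paying £52 and suppliers receiving £26 (the £26 wedge).
Burden on consumers: £20; on suppliers: £6. (They sum to £26.)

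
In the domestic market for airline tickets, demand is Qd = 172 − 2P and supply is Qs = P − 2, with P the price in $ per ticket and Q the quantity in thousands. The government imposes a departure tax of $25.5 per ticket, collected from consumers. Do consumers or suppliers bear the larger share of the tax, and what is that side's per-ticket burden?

Suppliers bear the larger share: $17 per ticket.

Without the tax, 172 − 2P = P − 2 gives 3P = 174, so P* = $58 and Q* = 56.
With the tax collected from consumers, demand (in seller-price terms) shifts: Qd = 172 − 2(P + 25.5).
Solving gives Q = 39 with consumers paying $66.5 and suppliers receiving $41 (the $25.5 wedge).
Per-ticket burden: consumers $8.5, suppliers $17.
Suppliers take the larger share because supply is less price-elastic here (demand slope 2 vs supply slope 1).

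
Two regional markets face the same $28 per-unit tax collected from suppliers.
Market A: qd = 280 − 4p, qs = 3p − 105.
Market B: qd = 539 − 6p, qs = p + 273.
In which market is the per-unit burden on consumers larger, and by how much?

Market A: pre-tax p* = $55, q* = 60; post-tax q = 12; per-unit burden on consumers = $12.
Market B: pre-tax p* = $38, q* = 311; post-tax q = 287; per-unit burden on consumers = $4.
Difference: $12 vs $4 → market A is larger by $8.

Market A, by $8.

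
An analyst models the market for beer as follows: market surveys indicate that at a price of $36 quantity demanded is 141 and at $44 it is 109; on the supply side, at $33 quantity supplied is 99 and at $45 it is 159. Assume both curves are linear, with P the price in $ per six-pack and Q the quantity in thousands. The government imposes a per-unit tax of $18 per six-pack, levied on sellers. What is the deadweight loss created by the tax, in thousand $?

Demand slope: (109 − 141)/(44 − 36) = -4, so Qd = 285 − 4P.
Supply slope: (159 − 99)/(45 − 33) = 5, so Qs = 5P − 66.
Without the tax, 285 − 4P = 5P − 66 gives 9P = 351, so P* = $39 and Q* = 129.
With the tax collected from sellers, supply shifts: Qs = 5(P − 18) − 66.
Solving gives Q = 89 with consumers paying $49 and sellers receiving $31 (the $18 wedge).
Quantity falls by |ΔQ| = |129 − 89| = 40.
DWL = ½ · t · |ΔQ| = ½ · 18 · 40 = $360.

Deadweight loss = $360 thousand.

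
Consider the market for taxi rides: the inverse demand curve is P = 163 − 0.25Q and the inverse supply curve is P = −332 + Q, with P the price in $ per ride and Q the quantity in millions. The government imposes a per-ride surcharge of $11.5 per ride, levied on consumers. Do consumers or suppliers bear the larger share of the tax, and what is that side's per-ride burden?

Rewrite in direct form: Qd = 652 − 4P and Qs = P + 332.
Without the tax, 652 − 4P = P + 332 gives 5P = 320, so P* = $64 and Q* = 396.
With the tax collected from consumers, demand (in seller-price terms) shifts: Qd = 652 − 4(P + 11.5).
Solving gives Q = 386.8 with consumers paying $66.3 and suppliers receiving $54.8 (the $11.5 wedge).
Per-ride burden: consumers $2.3, suppliers $9.2.
Suppliers take the larger share because supply is less price-elastic here (demand slope 4 vs supply slope 1).

Suppliers bear the larger share: $9.2 per ride.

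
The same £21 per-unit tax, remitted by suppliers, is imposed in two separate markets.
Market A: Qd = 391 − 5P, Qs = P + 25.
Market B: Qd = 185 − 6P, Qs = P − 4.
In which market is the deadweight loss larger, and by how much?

Market B, by £5.25.

Market A: pre-tax P* = £61, Q* = 86; post-tax Q = 68.5; deadweight loss = £183.75.
Market B: pre-tax P* = £27, Q* = 23; post-tax Q = 5; deadweight loss = £189.
Difference: £183.75 vs £189 → market B is larger by £5.25.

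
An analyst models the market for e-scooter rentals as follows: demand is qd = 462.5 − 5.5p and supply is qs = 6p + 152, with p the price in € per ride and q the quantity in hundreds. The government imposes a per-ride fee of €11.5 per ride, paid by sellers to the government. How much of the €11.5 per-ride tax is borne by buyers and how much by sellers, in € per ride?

Before the tax: set 462.5 − 5.5p = 6p + 152 → p* = €27, q* = 314.
With the tax collected from sellers, supply shifts: qs = 6(p − 11.5) + 152.
Solving gives q = 281 with buyers paying €33 and sellers receiving €21.5 (the €11.5 wedge).
Burden on buyers: €6; on sellers: €5.5. (They sum to €11.5.)

Buyers bear €6 per ride; sellers bear €5.5 per ride.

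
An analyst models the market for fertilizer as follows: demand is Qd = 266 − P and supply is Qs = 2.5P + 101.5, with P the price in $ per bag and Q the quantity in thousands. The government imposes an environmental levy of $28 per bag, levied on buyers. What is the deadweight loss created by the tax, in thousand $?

Without the tax, 266 − P = 2.5P + 101.5 gives 3.5P = 164.5, so P* = $47 and Q* = 219.
With the tax collected from buyers, demand (in seller-price terms) shifts: Qd = 266 − (P + 28).
New equilibrium: buyers pay $67, suppliers receive $39, Q = 199. (Wedge: Pb − Ps = 28.)
Quantity falls by |ΔQ| = |219 − 199| = 20.
DWL = ½ · t · |ΔQ| = ½ · 28 · 20 = $280.

Deadweight loss = $280 thousand.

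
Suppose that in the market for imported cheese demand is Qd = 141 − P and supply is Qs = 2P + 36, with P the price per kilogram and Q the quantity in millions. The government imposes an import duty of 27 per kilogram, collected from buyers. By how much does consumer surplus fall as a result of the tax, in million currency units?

Consumer surplus falls by 1746 million.

Before the tax: set 141 − P = 2P + 36 → P* = 35, Q* = 106.
With the tax collected from buyers, demand (in seller-price terms) shifts: Qd = 141 − (P + 27).
Solving gives Q = 88 with buyers paying 53 and suppliers receiving 26 (the 27 wedge).
ΔCS is the trapezoid between Q = 88 and Q = 106 of height 18: ½ · (106 + 88) · 18 = 1746.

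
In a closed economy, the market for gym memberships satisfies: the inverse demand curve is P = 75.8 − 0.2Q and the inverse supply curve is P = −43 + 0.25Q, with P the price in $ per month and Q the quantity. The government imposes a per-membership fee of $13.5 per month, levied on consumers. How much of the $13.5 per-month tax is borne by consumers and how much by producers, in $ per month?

Consumers bear $6 per month; producers bear $7.5 per month.

Inverting to Q(P) form: Qd = 379 − 5P; Qs = 4P + 172.
Without the tax, 379 − 5P = 4P + 172 gives 9P = 207, so P* = $23 and Q* = 264.
With the tax collected from consumers, demand (in seller-price terms) shifts: Qd = 379 − 5(P + 13.5).
Solving gives Q = 234 with consumers paying $29 and producers receiving $15.5 (the $13.5 wedge).
Burden on consumers: $6; on producers: $7.5. (They sum to $13.5.)
The less price-elastic side of the market bears the larger share of a per-unit tax.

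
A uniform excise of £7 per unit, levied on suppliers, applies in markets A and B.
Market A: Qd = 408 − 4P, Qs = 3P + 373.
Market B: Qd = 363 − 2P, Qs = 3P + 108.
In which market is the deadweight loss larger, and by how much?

Market A: pre-tax P* = £5, Q* = 388; post-tax Q = 376; deadweight loss = £42.
Market B: pre-tax P* = £51, Q* = 261; post-tax Q = 252.6; deadweight loss = £29.4.
Difference: £42 vs £29.4 → market A is larger by £12.6.

Market A, by £12.6.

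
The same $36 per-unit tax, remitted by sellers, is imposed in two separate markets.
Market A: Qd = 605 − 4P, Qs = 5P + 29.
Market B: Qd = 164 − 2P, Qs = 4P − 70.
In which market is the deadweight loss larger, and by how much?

Market A: pre-tax P* = $64, Q* = 349; post-tax Q = 269; deadweight loss = $1440.
Market B: pre-tax P* = $39, Q* = 86; post-tax Q = 38; deadweight loss = $864.
Difference: $1440 vs $864 → market A is larger by $576.

Market A, by $576.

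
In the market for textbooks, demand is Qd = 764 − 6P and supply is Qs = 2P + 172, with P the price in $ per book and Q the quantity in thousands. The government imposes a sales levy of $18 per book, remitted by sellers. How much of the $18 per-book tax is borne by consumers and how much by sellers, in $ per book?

Without the tax, 764 − 6P = 2P + 172 gives 8P = 592, so P* = $74 and Q* = 320.
With the tax collected from sellers, supply shifts: Qs = 2(P − 18) + 172.
Solving gives Q = 293 with consumers paying $78.5 and sellers receiving $60.5 (the $18 wedge).
Burden on consumers: $4.5; on sellers: $13.5. (They sum to $18.)

Consumers bear $4.5 per book; sellers bear $13.5 per book.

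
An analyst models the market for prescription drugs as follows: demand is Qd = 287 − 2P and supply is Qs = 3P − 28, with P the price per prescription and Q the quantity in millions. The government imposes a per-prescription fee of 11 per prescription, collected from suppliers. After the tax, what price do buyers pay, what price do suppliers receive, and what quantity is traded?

Buyers pay 69.6; suppliers receive 58.6; quantity = 147.8.

Without the tax, 287 − 2P = 3P − 28 gives 5P = 315, so P* = 63 and Q* = 161.
With the tax collected from suppliers, supply shifts: Qs = 3(P − 11) − 28.
Solving gives Q = 147.8 with buyers paying 69.6 and suppliers receiving 58.6 (the 11 wedge).
The less price-elastic side of the market bears the larger share of a per-unit tax.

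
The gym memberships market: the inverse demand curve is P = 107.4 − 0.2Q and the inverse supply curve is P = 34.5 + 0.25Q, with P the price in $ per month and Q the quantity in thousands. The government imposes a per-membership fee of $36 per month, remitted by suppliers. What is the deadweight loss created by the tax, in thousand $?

Deadweight loss = $1440 thousand.

Rewrite in direct form: Qd = 537 − 5P and Qs = 4P − 138.
Before the tax: set 537 − 5P = 4P − 138 → P* = $75, Q* = 162.
With the tax collected from suppliers, supply shifts: Qs = 4(P − 36) − 138.
Solving gives Q = 82 with buyers paying $91 and suppliers receiving $55 (the $36 wedge).
Quantity falls by |ΔQ| = |162 − 82| = 80.
DWL = ½ · t · |ΔQ| = ½ · 36 · 80 = $1440.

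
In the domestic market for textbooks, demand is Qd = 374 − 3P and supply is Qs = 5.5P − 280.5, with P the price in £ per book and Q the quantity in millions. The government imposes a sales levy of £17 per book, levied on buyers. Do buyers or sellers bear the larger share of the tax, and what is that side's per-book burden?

Buyers bear the larger share: £11 per book.

Without the tax, 374 − 3P = 5.5P − 280.5 gives 8.5P = 654.5, so P* = £77 and Q* = 143.
With the tax collected from buyers, demand (in seller-price terms) shifts: Qd = 374 − 3(P + 17).
New equilibrium: buyers pay £88, sellers receive £71, Q = 110. (Wedge: Pb − Ps = 17.)
Per-book burden: buyers £11, sellers £6.
Buyers take the larger share because demand is less price-elastic here (demand slope 3 vs supply slope 5.5).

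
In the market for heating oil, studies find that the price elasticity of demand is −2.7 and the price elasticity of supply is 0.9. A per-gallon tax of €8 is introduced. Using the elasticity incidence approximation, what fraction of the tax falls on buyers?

Buyers' share ≈ 0.25.

Incidence ratio: buyers' share ≈ εs / (εs + |εd|) = 0.9 / (0.9 + 2.7) = 0.25.
Supply is the less elastic side, so buyers bear the smaller share.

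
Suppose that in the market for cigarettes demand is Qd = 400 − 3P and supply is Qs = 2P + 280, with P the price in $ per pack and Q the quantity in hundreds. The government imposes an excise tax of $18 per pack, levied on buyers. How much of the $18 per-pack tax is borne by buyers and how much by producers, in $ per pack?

Buyers bear $7.2 per pack; producers bear $10.8 per pack.

Before the tax: set 400 − 3P = 2P + 280 → P* = $24, Q* = 328.
With the tax collected from buyers, demand (in seller-price terms) shifts: Qd = 400 − 3(P + 18).
New equilibrium: buyers pay $31.2, producers receive $13.2, Q = 306.4. (Wedge: Pb − Ps = 18.)
Burden on buyers: $7.2; on producers: $10.8. (They sum to $18.)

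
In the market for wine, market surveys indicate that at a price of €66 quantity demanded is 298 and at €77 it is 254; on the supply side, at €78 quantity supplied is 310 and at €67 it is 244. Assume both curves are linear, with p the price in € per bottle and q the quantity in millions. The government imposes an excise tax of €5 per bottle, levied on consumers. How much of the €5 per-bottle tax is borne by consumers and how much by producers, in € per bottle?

Consumers bear €3 per bottle; producers bear €2 per bottle.

Demand slope: (254 − 298)/(77 − 66) = -4, so qd = 562 − 4p.
Supply slope: (244 − 310)/(67 − 78) = 6, so qs = 6p − 158.
Before the tax: set 562 − 4p = 6p − 158 → p* = €72, q* = 274.
With the tax collected from consumers, demand (in seller-price terms) shifts: qd = 562 − 4(p + 5).
New equilibrium: consumers pay €75, producers receive €70, q = 262. (Wedge: pb − ps = 5.)
Burden on consumers: €3; on producers: €2. (They sum to €5.)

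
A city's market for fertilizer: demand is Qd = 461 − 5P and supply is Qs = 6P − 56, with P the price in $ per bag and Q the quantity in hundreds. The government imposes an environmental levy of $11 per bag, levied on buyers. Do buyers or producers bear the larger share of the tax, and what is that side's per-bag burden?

Before the tax: set 461 − 5P = 6P − 56 → P* = $47, Q* = 226.
With the tax collected from buyers, demand (in seller-price terms) shifts: Qd = 461 − 5(P + 11).
Solving gives Q = 196 with buyers paying $53 and producers receiving $42 (the $11 wedge).
Per-bag burden: buyers $6, producers $5.
Buyers take the larger share because demand is less price-elastic here (demand slope 5 vs supply slope 6).

Buyers bear the larger share: $6 per bag.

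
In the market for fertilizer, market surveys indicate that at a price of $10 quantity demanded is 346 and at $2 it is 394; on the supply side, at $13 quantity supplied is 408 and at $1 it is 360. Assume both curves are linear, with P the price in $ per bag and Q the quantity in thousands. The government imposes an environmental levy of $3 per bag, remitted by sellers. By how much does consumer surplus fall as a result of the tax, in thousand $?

Consumer surplus falls by $446.88 thousand.

Demand slope: (394 − 346)/(2 − 10) = -6, so Qd = 406 − 6P.
Supply slope: (360 − 408)/(1 − 13) = 4, so Qs = 4P + 356.
Without the tax, 406 − 6P = 4P + 356 gives 10P = 50, so P* = $5 and Q* = 376.
With the tax collected from sellers, supply shifts: Qs = 4(P − 3) + 356.
Solving gives Q = 368.8 with consumers paying $6.2 and sellers receiving $3.2 (the $3 wedge).
ΔCS is the trapezoid between Q = 368.8 and Q = 376 of height $1.2: ½ · (376 + 368.8) · 1.2 = $446.88.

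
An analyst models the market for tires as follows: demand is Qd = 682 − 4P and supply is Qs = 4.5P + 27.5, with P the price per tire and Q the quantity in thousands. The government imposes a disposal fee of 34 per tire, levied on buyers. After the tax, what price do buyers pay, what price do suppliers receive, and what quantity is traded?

Buyers pay 95; suppliers receive 61; quantity = 302.

Before the tax: set 682 − 4P = 4.5P + 27.5 → P* = 77, Q* = 374.
With the tax collected from buyers, demand (in seller-price terms) shifts: Qd = 682 − 4(P + 34).
New equilibrium: buyers pay 95, suppliers receive 61, Q = 302. (Wedge: Pb − Ps = 34.)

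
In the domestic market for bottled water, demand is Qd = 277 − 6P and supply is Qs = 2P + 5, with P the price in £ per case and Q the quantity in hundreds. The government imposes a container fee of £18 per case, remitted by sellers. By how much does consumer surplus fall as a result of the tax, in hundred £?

Consumer surplus falls by £267.75 hundred.

Before the tax: set 277 − 6P = 2P + 5 → P* = £34, Q* = 73.
With the tax collected from sellers, supply shifts: Qs = 2(P − 18) + 5.
New equilibrium: consumers pay £38.5, sellers receive £20.5, Q = 46. (Wedge: Pb − Ps = 18.)
ΔCS is the trapezoid between Q = 46 and Q = 73 of height £4.5: ½ · (73 + 46) · 4.5 = £267.75.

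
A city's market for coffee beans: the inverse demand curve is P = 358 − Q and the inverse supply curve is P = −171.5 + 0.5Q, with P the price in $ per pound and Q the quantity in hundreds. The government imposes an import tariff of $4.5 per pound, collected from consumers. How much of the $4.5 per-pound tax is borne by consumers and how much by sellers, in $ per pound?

Inverting to Q(P) form: Qd = 358 − P; Qs = 2P + 343.
Without the tax, 358 − P = 2P + 343 gives 3P = 15, so P* = $5 and Q* = 353.
With the tax collected from consumers, demand (in seller-price terms) shifts: Qd = 358 − (P + 4.5).
New equilibrium: consumers pay $8, sellers receive $3.5, Q = 350. (Wedge: Pb − Ps = 4.5.)
Burden on consumers: $3; on sellers: $1.5. (They sum to $4.5.)

Consumers bear $3 per pound; sellers bear $1.5 per pound.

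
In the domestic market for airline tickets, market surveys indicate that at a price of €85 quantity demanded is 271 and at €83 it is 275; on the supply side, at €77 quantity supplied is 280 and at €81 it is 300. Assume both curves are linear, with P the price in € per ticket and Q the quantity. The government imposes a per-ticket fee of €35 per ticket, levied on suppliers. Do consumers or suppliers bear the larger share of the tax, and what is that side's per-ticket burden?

Consumers bear the larger share: €25 per ticket.

Demand slope: (275 − 271)/(83 − 85) = -2, so Qd = 441 − 2P.
Supply slope: (300 − 280)/(81 − 77) = 5, so Qs = 5P − 105.
Before the tax: set 441 − 2P = 5P − 105 → P* = €78, Q* = 285.
With the tax collected from suppliers, supply shifts: Qs = 5(P − 35) − 105.
New equilibrium: consumers pay €103, suppliers receive €68, Q = 235. (Wedge: Pb − Ps = 35.)
Per-ticket burden: consumers €25, suppliers €10.
Consumers take the larger share because demand is less price-elastic here (demand slope 2 vs supply slope 5).
The less price-elastic side of the market bears the larger share of a per-unit tax.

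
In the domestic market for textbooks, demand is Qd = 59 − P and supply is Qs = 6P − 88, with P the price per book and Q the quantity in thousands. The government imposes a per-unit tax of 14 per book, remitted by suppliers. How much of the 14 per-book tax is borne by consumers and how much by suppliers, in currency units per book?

Consumers bear 12 per book; suppliers bear 2 per book.

Before the tax: set 59 − P = 6P − 88 → P* = 21, Q* = 38.
With the tax collected from suppliers, supply shifts: Qs = 6(P − 14) − 88.
Solving gives Q = 26 with consumers paying 33 and suppliers receiving 19 (the 14 wedge).
Burden on consumers: 12; on suppliers: 2. (They sum to 14.)
The less price-elastic side of the market bears the larger share of a per-unit tax.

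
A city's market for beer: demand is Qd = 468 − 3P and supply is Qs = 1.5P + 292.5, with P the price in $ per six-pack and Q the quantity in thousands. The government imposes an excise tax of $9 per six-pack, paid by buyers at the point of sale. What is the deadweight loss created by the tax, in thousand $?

Before the tax: set 468 − 3P = 1.5P + 292.5 → P* = $39, Q* = 351.
With the tax collected from buyers, demand (in seller-price terms) shifts: Qd = 468 − 3(P + 9).
Solving gives Q = 342 with buyers paying $42 and producers receiving $33 (the $9 wedge).
Quantity falls by |ΔQ| = |351 − 342| = 9.
DWL = ½ · t · |ΔQ| = ½ · 9 · 9 = $40.5.

Deadweight loss = $40.5 thousand.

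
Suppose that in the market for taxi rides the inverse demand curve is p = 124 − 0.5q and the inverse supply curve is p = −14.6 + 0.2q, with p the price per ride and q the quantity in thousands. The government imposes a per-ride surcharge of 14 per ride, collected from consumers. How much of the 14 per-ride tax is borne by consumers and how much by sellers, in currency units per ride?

Consumers bear 10 per ride; sellers bear 4 per ride.

Rewrite in direct form: qd = 248 − 2p and qs = 5p + 73.
Before the tax: set 248 − 2p = 5p + 73 → p* = 25, q* = 198.
With the tax collected from consumers, demand (in seller-price terms) shifts: qd = 248 − 2(p + 14).
Solving gives q = 178 with consumers paying 35 and sellers receiving 21 (the 14 wedge).
Burden on consumers: 10; on sellers: 4. (They sum to 14.)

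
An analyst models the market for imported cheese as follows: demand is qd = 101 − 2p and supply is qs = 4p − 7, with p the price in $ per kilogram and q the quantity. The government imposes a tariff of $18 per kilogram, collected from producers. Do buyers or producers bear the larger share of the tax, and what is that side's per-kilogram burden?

Buyers bear the larger share: $12 per kilogram.

Without the tax, 101 − 2p = 4p − 7 gives 6p = 108, so p* = $18 and q* = 65.
With the tax collected from producers, supply shifts: qs = 4(p − 18) − 7.
Solving gives q = 41 with buyers paying $30 and producers receiving $12 (the $18 wedge).
Per-kilogram burden: buyers $12, producers $6.
Buyers take the larger share because demand is less price-elastic here (demand slope 2 vs supply slope 4).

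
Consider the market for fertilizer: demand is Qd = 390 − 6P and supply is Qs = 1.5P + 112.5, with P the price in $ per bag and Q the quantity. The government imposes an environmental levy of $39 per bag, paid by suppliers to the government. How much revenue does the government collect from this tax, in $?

Tax revenue = $4726.8.

Before the tax: set 390 − 6P = 1.5P + 112.5 → P* = $37, Q* = 168.
With the tax collected from suppliers, supply shifts: Qs = 1.5(P − 39) + 112.5.
New equilibrium: buyers pay $44.8, suppliers receive $5.8, Q = 121.2. (Wedge: Pb − Ps = 39.)
Revenue = t · Q = 39 · 121.2 = $4726.8.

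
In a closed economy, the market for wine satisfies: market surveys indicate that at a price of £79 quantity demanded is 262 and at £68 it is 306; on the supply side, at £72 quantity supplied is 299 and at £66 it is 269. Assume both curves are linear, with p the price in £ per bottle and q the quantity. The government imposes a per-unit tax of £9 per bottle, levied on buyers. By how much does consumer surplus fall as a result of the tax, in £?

Demand slope: (306 − 262)/(68 − 79) = -4, so qd = 578 − 4p.
Supply slope: (269 − 299)/(66 − 72) = 5, so qs = 5p − 61.
Without the tax, 578 − 4p = 5p − 61 gives 9p = 639, so p* = £71 and q* = 294.
With the tax collected from buyers, demand (in seller-price terms) shifts: qd = 578 − 4(p + 9).
Solving gives q = 274 with buyers paying £76 and suppliers receiving £67 (the £9 wedge).
ΔCS is the trapezoid between Q = 274 and Q = 294 of height £5: ½ · (294 + 274) · 5 = £1420.

Consumer surplus falls by £1420.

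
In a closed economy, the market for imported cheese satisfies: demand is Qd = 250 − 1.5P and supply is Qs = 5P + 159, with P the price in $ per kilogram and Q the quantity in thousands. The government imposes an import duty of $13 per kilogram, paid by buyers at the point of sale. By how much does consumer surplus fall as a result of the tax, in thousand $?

Before the tax: set 250 − 1.5P = 5P + 159 → P* = $14, Q* = 229.
With the tax collected from buyers, demand (in seller-price terms) shifts: Qd = 250 − 1.5(P + 13).
New equilibrium: buyers pay $24, producers receive $11, Q = 214. (Wedge: Pb − Ps = 13.)
ΔCS is the trapezoid between Q = 214 and Q = 229 of height $10: ½ · (229 + 214) · 10 = $2215.

Consumer surplus falls by $2215 thousand.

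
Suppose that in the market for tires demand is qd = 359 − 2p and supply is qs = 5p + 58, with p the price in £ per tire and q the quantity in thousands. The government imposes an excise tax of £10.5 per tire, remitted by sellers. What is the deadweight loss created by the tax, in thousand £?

Before the tax: set 359 − 2p = 5p + 58 → p* = £43, q* = 273.
With the tax collected from sellers, supply shifts: qs = 5(p − 10.5) + 58.
New equilibrium: buyers pay £50.5, sellers receive £40, q = 258. (Wedge: pb − ps = 10.5.)
Quantity falls by |ΔQ| = |273 − 258| = 15.
DWL = ½ · t · |ΔQ| = ½ · 10.5 · 15 = £78.75.

Deadweight loss = £78.75 thousand.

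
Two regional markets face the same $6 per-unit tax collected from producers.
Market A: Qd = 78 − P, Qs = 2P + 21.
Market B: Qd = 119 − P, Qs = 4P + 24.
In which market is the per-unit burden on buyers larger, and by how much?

Market A: pre-tax P* = $19, Q* = 59; post-tax Q = 55; per-unit burden on buyers = $4.
Market B: pre-tax P* = $19, Q* = 100; post-tax Q = 95.2; per-unit burden on buyers = $4.8.
Difference: $4 vs $4.8 → market B is larger by $0.8.

Market B, by $0.8.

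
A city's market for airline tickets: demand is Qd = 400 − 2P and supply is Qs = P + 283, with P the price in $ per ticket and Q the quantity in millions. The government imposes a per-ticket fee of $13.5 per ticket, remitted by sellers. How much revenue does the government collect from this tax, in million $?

Tax revenue = $4225.5 million.

Before the tax: set 400 − 2P = P + 283 → P* = $39, Q* = 322.
With the tax collected from sellers, supply shifts: Qs = (P − 13.5) + 283.
Solving gives Q = 313 with consumers paying $43.5 and sellers receiving $30 (the $13.5 wedge).
Revenue = t · Q = 13.5 · 313 = $4225.5.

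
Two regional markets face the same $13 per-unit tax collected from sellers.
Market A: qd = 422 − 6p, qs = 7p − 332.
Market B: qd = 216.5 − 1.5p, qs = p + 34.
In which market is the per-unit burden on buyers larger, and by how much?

Market A: pre-tax p* = $58, q* = 74; post-tax q = 32; per-unit burden on buyers = $7.
Market B: pre-tax p* = $73, q* = 107; post-tax q = 99.2; per-unit burden on buyers = $5.2.
Difference: $7 vs $5.2 → market A is larger by $1.8.

Market A, by $1.8.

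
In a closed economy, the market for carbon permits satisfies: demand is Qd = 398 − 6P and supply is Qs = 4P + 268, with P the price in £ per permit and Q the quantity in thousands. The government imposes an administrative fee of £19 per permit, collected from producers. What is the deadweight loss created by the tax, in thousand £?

Deadweight loss = £433.2 thousand.

Before the tax: set 398 − 6P = 4P + 268 → P* = £13, Q* = 320.
With the tax collected from producers, supply shifts: Qs = 4(P − 19) + 268.
New equilibrium: consumers pay £20.6, producers receive £1.6, Q = 274.4. (Wedge: Pb − Ps = 19.)
Quantity falls by |ΔQ| = |320 − 274.4| = 45.6.
DWL = ½ · t · |ΔQ| = ½ · 19 · 45.6 = £433.2.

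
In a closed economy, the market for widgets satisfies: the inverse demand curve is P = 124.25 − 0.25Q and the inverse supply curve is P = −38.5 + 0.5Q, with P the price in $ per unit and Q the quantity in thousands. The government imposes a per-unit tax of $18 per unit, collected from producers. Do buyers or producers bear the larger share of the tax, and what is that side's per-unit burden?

Rewrite in direct form: Qd = 497 − 4P and Qs = 2P + 77.
Before the tax: set 497 − 4P = 2P + 77 → P* = $70, Q* = 217.
With the tax collected from producers, supply shifts: Qs = 2(P − 18) + 77.
New equilibrium: buyers pay $76, producers receive $58, Q = 193. (Wedge: Pb − Ps = 18.)
Per-unit burden: buyers $6, producers $12.
Producers take the larger share because supply is less price-elastic here (demand slope 4 vs supply slope 2).
The less price-elastic side of the market bears the larger share of a per-unit tax.

Producers bear the larger share: $12 per unit.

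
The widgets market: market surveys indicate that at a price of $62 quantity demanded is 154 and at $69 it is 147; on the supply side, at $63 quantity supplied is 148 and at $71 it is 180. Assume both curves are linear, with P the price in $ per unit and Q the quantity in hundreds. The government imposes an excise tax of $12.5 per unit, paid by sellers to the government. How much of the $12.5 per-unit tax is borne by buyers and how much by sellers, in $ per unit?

Buyers bear $10 per unit; sellers bear $2.5 per unit.

Demand slope: (147 − 154)/(69 − 62) = -1, so Qd = 216 − P.
Supply slope: (180 − 148)/(71 − 63) = 4, so Qs = 4P − 104.
Before the tax: set 216 − P = 4P − 104 → P* = $64, Q* = 152.
With the tax collected from sellers, supply shifts: Qs = 4(P − 12.5) − 104.
New equilibrium: buyers pay $74, sellers receive $61.5, Q = 142. (Wedge: Pb − Ps = 12.5.)
Burden on buyers: $10; on sellers: $2.5. (They sum to $12.5.)
The less price-elastic side of the market bears the larger share of a per-unit tax.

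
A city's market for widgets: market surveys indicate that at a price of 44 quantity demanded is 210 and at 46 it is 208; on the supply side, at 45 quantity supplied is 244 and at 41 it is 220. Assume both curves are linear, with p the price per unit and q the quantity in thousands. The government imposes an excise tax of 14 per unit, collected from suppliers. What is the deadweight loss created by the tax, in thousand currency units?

Demand slope: (208 − 210)/(46 − 44) = -1, so qd = 254 − p.
Supply slope: (220 − 244)/(41 − 45) = 6, so qs = 6p − 26.
Before the tax: set 254 − p = 6p − 26 → p* = 40, q* = 214.
With the tax collected from suppliers, supply shifts: qs = 6(p − 14) − 26.
New equilibrium: consumers pay 52, suppliers receive 38, q = 202. (Wedge: pb − ps = 14.)
Quantity falls by |ΔQ| = |214 − 202| = 12.
DWL = ½ · t · |ΔQ| = ½ · 14 · 12 = 84.

Deadweight loss = 84 thousand.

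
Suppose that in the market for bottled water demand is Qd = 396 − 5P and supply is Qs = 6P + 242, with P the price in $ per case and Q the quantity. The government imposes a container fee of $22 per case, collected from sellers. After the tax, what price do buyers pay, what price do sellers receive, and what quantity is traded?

Buyers pay $26; sellers receive $4; quantity = 266.

Without the tax, 396 − 5P = 6P + 242 gives 11P = 154, so P* = $14 and Q* = 326.
With the tax collected from sellers, supply shifts: Qs = 6(P − 22) + 242.
New equilibrium: buyers pay $26, sellers receive $4, Q = 266. (Wedge: Pb − Ps = 22.)
The less price-elastic side of the market bears the larger share of a per-unit tax.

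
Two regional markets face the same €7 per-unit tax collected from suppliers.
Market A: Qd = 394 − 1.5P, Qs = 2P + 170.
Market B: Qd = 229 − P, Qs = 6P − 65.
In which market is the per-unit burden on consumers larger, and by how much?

Market A: pre-tax P* = €64, Q* = 298; post-tax Q = 292; per-unit burden on consumers = €4.
Market B: pre-tax P* = €42, Q* = 187; post-tax Q = 181; per-unit burden on consumers = €6.
Difference: €4 vs €6 → market B is larger by €2.

Market B, by €2.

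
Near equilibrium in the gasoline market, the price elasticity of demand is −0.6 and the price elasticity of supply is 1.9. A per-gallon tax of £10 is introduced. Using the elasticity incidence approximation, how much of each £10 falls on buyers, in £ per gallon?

Buyers bear ≈ £7.6 per gallon.

Incidence ratio: buyers' share ≈ εs / (εs + |εd|) = 1.9 / (1.9 + 0.6) = 0.76.
So buyers bear ≈ 0.76 × £10 = £7.6; suppliers bear £2.4.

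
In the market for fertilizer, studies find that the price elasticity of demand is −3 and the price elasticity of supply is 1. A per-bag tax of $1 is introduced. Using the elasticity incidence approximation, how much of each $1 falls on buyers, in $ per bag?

Buyers bear ≈ $0.25 per bag.

Incidence ratio: buyers' share ≈ εs / (εs + |εd|) = 1 / (1 + 3) = 0.25.
So buyers bear ≈ 0.25 × $1 = $0.25; suppliers bear $0.75.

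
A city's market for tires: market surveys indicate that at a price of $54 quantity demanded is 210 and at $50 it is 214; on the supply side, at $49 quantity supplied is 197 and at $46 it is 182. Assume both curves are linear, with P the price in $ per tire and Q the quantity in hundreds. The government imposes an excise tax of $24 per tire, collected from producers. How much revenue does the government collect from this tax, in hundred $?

Tax revenue = $4608 hundred.

Demand slope: (214 − 210)/(50 − 54) = -1, so Qd = 264 − P.
Supply slope: (182 − 197)/(46 − 49) = 5, so Qs = 5P − 48.
Without the tax, 264 − P = 5P − 48 gives 6P = 312, so P* = $52 and Q* = 212.
With the tax collected from producers, supply shifts: Qs = 5(P − 24) − 48.
Solving gives Q = 192 with buyers paying $72 and producers receiving $48 (the $24 wedge).
Revenue = t · Q = 24 · 192 = $4608.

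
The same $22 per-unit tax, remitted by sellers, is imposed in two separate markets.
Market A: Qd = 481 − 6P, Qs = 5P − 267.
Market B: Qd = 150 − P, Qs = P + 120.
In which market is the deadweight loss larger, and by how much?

Market A: pre-tax P* = $68, Q* = 73; post-tax Q = 13; deadweight loss = $660.
Market B: pre-tax P* = $15, Q* = 135; post-tax Q = 124; deadweight loss = $121.
Difference: $660 vs $121 → market A is larger by $539.

Market A, by $539.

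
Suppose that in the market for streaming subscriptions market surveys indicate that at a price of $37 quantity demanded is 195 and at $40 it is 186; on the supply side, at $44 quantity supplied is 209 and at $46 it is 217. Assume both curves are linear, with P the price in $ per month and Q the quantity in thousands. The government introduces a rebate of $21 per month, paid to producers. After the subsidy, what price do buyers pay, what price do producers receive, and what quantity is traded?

Demand slope: (186 − 195)/(40 − 37) = -3, so Qd = 306 − 3P.
Supply slope: (217 − 209)/(46 − 44) = 4, so Qs = 4P + 33.
Without the subsidy, 306 − 3P = 4P + 33 gives 7P = 273, so P* = $39 and Q* = 189.
With a per-unit subsidy paid to producers, each receives P + 21 per unit sold, so supply becomes Qs = 4(P + 21) + 33.
Solving gives Q = 225 with buyers paying $27 and producers receiving $48 (the $21 wedge).

Buyers pay $27; producers receive $48; quantity = 225.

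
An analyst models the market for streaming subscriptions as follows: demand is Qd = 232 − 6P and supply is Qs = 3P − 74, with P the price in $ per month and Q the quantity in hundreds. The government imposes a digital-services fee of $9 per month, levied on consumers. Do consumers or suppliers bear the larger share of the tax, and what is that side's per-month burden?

Without the tax, 232 − 6P = 3P − 74 gives 9P = 306, so P* = $34 and Q* = 28.
With the tax collected from consumers, demand (in seller-price terms) shifts: Qd = 232 − 6(P + 9).
Solving gives Q = 10 with consumers paying $37 and suppliers receiving $28 (the $9 wedge).
Per-month burden: consumers $3, suppliers $6.
Suppliers take the larger share because supply is less price-elastic here (demand slope 6 vs supply slope 3).
The less price-elastic side of the market bears the larger share of a per-unit tax.

Suppliers bear the larger share: $6 per month.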